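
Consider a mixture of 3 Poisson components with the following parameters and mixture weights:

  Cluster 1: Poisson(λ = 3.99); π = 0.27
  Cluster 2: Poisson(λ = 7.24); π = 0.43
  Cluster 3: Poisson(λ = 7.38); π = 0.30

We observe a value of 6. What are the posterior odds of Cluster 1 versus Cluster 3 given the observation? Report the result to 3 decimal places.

Posterior odds = (P(Z=i) f_i(x)) / (P(Z=j) f_j(x)); the normalising sum cancels.
Component likelihoods at x = 6:
  L_1 = 0.103674
  L_2 = 0.143485
  L_3 = 0.139931
0.027992 / 0.0419792 ≈ 0.667

0.667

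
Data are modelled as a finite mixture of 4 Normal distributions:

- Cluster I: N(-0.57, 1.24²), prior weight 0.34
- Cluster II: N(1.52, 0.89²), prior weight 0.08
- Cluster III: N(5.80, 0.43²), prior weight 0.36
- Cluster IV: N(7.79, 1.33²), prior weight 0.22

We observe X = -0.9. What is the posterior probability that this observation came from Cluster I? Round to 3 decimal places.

Posterior ∝ prior × likelihood, so P(k | x) ∝ P(Z=k) f_k(x); normalise over all components.
Component likelihoods at x = -0.9:
  f_I = (1/(1.24·√(2π)))·exp(−(-0.9−-0.57)²/(2·1.24²)) = 0.321728·exp(-0.03541) = 0.310534
  f_II = (1/(0.89·√(2π)))·exp(−(-0.9−1.52)²/(2·0.89²)) = 0.448250·exp(-3.69676) = 0.0111183
  f_III = (1/(0.43·√(2π)))·exp(−(-0.9−5.80)²/(2·0.43²)) = 0.927773·exp(-121.38994) = 1.77199e-53
  f_IV = (1/(1.33·√(2π)))·exp(−(-0.9−7.79)²/(2·1.33²)) = 0.299957·exp(-21.34550) = 1.61e-10
Unnormalised posteriors:
  P(Z=I)·f_I = 0.34 × 0.310534 = 0.105582
  P(Z=II)·f_II = 0.08 × 0.0111183 = 0.000889466
  P(Z=III)·f_III = 0.36 × 1.77199e-53 = 6.37915e-54
  P(Z=IV)·f_IV = 0.22 × 1.61e-10 = 3.54201e-11
Sum: 0.105582 + 0.000889466 + 6.37915e-54 + 3.54201e-11 = 0.106471
P(Cluster I | x) = 0.105582 / 0.106471 ≈ 0.992

0.992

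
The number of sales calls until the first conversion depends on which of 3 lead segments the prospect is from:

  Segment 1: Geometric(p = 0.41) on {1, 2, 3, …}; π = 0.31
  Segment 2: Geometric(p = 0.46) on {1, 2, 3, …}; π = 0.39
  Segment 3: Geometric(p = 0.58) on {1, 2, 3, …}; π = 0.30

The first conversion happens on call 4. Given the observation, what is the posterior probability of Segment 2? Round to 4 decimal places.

The responsibility of component k is π_k f_k(x) divided by Σ_j π_j f_j(x).
Component likelihoods at x = 4:
  f_1 = 0.0842054
  f_2 = 0.0724334
  f_3 = 0.042971
Weight by the priors:
  π_1·f_1 = 0.31 × 0.0842054 = 0.0261037
  π_2·f_2 = 0.39 × 0.0724334 = 0.028249
  π_3·f_3 = 0.30 × 0.042971 = 0.0128913
Denominator: 0.0261037 + 0.028249 + 0.0128913 = 0.067244
P(Segment 2 | x) ≈ 0.4201

0.4201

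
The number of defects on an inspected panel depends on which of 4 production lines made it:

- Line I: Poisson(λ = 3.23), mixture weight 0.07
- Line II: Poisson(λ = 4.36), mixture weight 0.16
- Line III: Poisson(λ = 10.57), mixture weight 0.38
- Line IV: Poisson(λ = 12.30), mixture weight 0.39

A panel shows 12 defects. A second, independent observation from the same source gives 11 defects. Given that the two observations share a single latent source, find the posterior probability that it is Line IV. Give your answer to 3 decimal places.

0.513

P(component k | x) = P(Z=k)·f_k(x) / marginal(x), where marginal(x) = Σ_j P(Z=j)·f_j(x).
Since both observations come from the same component, the likelihood for component k is f_k(x₁)·f_k(x₂).
  p_I = [e^(−3.23)·3.23^12/12! = 0.000106493] × [0.000395641] = 4.21331e-08
  p_II = [e^(−4.36)·4.36^12/12! = 0.00125886] × [0.00346475] = 4.36163e-06
  p_III = [e^(−10.57)·10.57^12/12! = 0.104249] × [0.118352] = 0.0123381
  p_IV = [e^(−12.30)·12.30^12/12! = 0.113947] × [0.111168] = 0.0126672
Weight by the priors:
  P(Z=I)·p_I = 0.07 × 4.21331e-08 = 2.94931e-09
  P(Z=II)·p_II = 0.16 × 4.36163e-06 = 6.97861e-07
  P(Z=III)·p_III = 0.38 × 0.0123381 = 0.00468846
  P(Z=IV)·p_IV = 0.39 × 0.0126672 = 0.00494021
Denominator: 2.94931e-09 + 6.97861e-07 + 0.00468846 + 0.00494021 = 0.00962937
Responsibility of Line IV: 0.00494021 / 0.00962937 ≈ 0.513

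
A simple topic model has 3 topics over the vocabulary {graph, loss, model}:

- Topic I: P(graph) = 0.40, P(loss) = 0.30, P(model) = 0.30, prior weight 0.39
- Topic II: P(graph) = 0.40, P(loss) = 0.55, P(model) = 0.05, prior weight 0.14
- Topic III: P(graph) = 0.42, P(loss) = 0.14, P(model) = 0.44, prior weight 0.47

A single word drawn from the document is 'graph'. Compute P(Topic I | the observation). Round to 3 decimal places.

0.381

The responsibility of component k is π_k f_k(x) divided by Σ_j π_j f_j(x).
Component likelihoods at x = 'graph':
  f_I = 0.4
  f_II = 0.4
  f_III = 0.42
Weight by the priors:
  π_I·f_I = 0.39 × 0.4 = 0.156
  π_II·f_II = 0.14 × 0.4 = 0.056
  π_III·f_III = 0.47 × 0.42 = 0.1974
Evidence: 0.156 + 0.056 + 0.1974 = 0.4094
Responsibility of Topic I: 0.156 / 0.4094 ≈ 0.381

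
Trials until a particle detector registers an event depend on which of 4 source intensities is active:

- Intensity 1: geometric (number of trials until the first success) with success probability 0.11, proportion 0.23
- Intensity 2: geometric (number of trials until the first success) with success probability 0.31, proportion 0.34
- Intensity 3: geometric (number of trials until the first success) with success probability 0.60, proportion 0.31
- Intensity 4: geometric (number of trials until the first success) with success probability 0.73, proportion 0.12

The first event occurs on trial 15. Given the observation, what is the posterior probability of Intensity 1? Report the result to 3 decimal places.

0.894

P(component k | x) = π_k·f_k(x) / marginal(x), where marginal(x) = Σ_j π_j·f_j(x).
Component likelihoods at x = 15:
  f_1 = 0.11·(1−0.11)^14 = 0.11·0.195641 = 0.0215205
  f_2 = 0.31·(1−0.31)^14 = 0.31·0.00554482 = 0.00171889
  f_3 = 0.60·(1−0.60)^14 = 0.60·2.68435e-06 = 1.61061e-06
  f_4 = 0.73·(1−0.73)^14 = 0.73·1.09419e-08 = 7.98759e-09
Unnormalised posteriors:
  π_1·f_1 = 0.23 × 0.0215205 = 0.00494972
  π_2·f_2 = 0.34 × 0.00171889 = 0.000584424
  π_3·f_3 = 0.31 × 1.61061e-06 = 4.9929e-07
  π_4·f_4 = 0.12 × 7.98759e-09 = 9.5851e-10
Marginal: 0.00494972 + 0.000584424 + 4.9929e-07 + 9.5851e-10 = 0.00553464
P(Intensity 1 | the observation) = 0.00494972 / 0.00553464 ≈ 0.894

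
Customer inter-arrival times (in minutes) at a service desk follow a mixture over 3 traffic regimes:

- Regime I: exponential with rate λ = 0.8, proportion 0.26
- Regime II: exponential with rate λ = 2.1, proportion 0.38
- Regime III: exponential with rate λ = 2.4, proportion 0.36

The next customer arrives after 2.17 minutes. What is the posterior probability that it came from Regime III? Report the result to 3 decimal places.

0.095

The responsibility of component k is π_k f_k(x) divided by Σ_j π_j f_j(x).
Evaluate each component's likelihood at the observed value:
  p_I = 0.140979
  p_II = 0.0220363
  p_III = 0.0131343
Weight by the priors:
  π_I·p_I = 0.26 × 0.140979 = 0.0366546
  π_II·p_II = 0.38 × 0.0220363 = 0.00837381
  π_III·p_III = 0.36 × 0.0131343 = 0.00472833
Marginal: 0.0366546 + 0.00837381 + 0.00472833 = 0.0497567
So the posterior for Regime III is 0.00472833 / 0.0497567 ≈ 0.095.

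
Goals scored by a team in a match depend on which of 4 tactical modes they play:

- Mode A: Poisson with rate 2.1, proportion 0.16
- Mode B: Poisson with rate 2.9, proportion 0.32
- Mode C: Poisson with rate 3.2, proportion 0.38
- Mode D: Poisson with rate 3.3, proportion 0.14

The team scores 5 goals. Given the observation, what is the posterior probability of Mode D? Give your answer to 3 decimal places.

0.174

Apply Bayes' rule: the posterior for each component is proportional to its prior times its likelihood at x.
Poisson probabilities:
  f_A = 0.041677
  f_B = 0.0940491
  f_C = 0.113979
  f_D = 0.120286
Multiply by the mixture weights:
  π_A·f_A = 0.16 × 0.041677 = 0.00666833
  π_B·f_B = 0.32 × 0.0940491 = 0.0300957
  π_C·f_C = 0.38 × 0.113979 = 0.0433122
  π_D·f_D = 0.14 × 0.120286 = 0.0168401
Marginal: 0.00666833 + 0.0300957 + 0.0433122 + 0.0168401 = 0.0969163
So the posterior for Mode D is 0.0168401 / 0.0969163 ≈ 0.174.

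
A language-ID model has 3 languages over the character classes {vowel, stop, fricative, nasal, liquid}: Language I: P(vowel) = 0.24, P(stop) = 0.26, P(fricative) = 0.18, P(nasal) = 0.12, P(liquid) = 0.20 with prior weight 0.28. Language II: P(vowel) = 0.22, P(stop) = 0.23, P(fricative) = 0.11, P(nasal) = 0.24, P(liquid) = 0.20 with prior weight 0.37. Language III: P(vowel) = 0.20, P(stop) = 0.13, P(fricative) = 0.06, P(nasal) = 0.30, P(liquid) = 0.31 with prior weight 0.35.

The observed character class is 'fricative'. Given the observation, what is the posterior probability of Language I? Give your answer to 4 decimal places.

Apply Bayes' rule: the posterior for each component is proportional to its prior times its likelihood at x.
Evaluate each component's likelihood at the observed value:
  p_I = P(fricative | comp) = 0.18
  p_II = P(fricative | comp) = 0.11
  p_III = P(fricative | comp) = 0.06
Weight by the priors:
  π_I·p_I = 0.28 × 0.18 = 0.0504
  π_II·p_II = 0.37 × 0.11 = 0.0407
  π_III·p_III = 0.35 × 0.06 = 0.021
Denominator: 0.0504 + 0.0407 + 0.021 = 0.1121
P(Language I | x) ≈ 0.4496

0.4496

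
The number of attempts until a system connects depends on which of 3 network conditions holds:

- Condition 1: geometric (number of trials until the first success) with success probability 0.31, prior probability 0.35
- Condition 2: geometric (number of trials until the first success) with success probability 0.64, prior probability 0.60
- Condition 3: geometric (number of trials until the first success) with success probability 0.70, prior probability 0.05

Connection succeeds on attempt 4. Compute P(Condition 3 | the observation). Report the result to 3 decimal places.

0.017

Posterior ∝ prior × likelihood, so P(k | x) ∝ π_k f_k(x); normalise over all components.
Evaluate each component's likelihood at the observed value:
  f_1 = 0.31·(1−0.31)^3 = 0.31·0.328509 = 0.101838
  f_2 = 0.64·(1−0.64)^3 = 0.64·0.046656 = 0.0298598
  f_3 = 0.70·(1−0.70)^3 = 0.70·0.027 = 0.0189
Weight by the priors:
  π_1·f_1 = 0.35 × 0.101838 = 0.0356432
  π_2·f_2 = 0.60 × 0.0298598 = 0.0179159
  π_3·f_3 = 0.05 × 0.0189 = 0.000945
Sum: 0.0356432 + 0.0179159 + 0.000945 = 0.0545041
P(Condition 3 | x) ≈ 0.017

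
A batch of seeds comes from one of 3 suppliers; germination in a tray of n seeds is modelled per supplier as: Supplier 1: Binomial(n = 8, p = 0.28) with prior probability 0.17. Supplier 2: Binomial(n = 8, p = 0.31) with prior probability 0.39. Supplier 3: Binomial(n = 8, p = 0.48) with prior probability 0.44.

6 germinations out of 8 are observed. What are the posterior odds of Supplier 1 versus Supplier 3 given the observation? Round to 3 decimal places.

0.029

Only the two components matter; the odds are (P(Z=i) f_i(x)) / (P(Z=j) f_j(x)).
Binomial probabilities:
  p_1 = C(8,6)·0.28^6·0.72^2 = 28·0.00048189·0.5184 = 0.00699473
  p_2 = C(8,6)·0.31^6·0.69^2 = 28·0.000887504·0.4761 = 0.0118311
  p_3 = C(8,6)·0.48^6·0.52^2 = 28·0.0122306·0.2704 = 0.0926002
0.0011891 / 0.0407441 ≈ 0.029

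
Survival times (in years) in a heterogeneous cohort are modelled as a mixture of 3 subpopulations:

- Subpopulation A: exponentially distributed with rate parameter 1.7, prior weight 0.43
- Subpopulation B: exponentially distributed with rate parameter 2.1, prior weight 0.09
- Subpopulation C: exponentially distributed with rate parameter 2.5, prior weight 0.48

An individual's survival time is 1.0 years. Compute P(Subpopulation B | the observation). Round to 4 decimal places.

0.0907

The responsibility of component k is π_k f_k(x) divided by Σ_j π_j f_j(x).
Component likelihoods at x = 1.0 years:
  p_A = 1.7·e^(−1.7·1.0) = 1.7·e^(−1.7000) = 0.310562
  p_B = 2.1·e^(−2.1·1.0) = 2.1·e^(−2.1000) = 0.257158
  p_C = 2.5·e^(−2.5·1.0) = 2.5·e^(−2.5000) = 0.205212
Multiply by the mixture weights:
  π_A·p_A = 0.43 × 0.310562 = 0.133542
  π_B·p_B = 0.09 × 0.257158 = 0.0231443
  π_C·p_C = 0.48 × 0.205212 = 0.098502
Evidence: 0.133542 + 0.0231443 + 0.098502 = 0.255188
Responsibility of Subpopulation B: 0.0231443 / 0.255188 ≈ 0.0907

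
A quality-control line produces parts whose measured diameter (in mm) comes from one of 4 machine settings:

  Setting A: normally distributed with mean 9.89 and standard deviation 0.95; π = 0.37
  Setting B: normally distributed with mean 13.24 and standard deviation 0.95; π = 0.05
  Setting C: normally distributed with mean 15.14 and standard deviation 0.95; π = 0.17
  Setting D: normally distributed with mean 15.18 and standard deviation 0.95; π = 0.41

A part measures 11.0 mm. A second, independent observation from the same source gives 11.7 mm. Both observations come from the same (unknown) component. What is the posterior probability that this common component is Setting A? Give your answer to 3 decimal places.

Posterior ∝ prior × likelihood, so P(k | x) ∝ P(Z=k) f_k(x); normalise over all components.
Since both observations come from the same component, the likelihood for component k is f_k(x₁)·f_k(x₂).
  f_A = [0.212195] × [0.0683811] = 0.0145101
  f_B = [0.0260567] × [0.112866] = 0.00294093
  f_C = [3.15711e-05] × [0.000596962] = 1.88468e-08
  f_D = [2.62552e-05] × [0.000512091] = 1.34451e-08
Unnormalised posteriors:
  P(Z=A)·f_A = 0.37 × 0.0145101 = 0.00536875
  P(Z=B)·f_B = 0.05 × 0.00294093 = 0.000147046
  P(Z=C)·f_C = 0.17 × 1.88468e-08 = 3.20395e-09
  P(Z=D)·f_D = 0.41 × 1.34451e-08 = 5.51248e-09
Sum: 0.00536875 + 0.000147046 + 3.20395e-09 + 5.51248e-09 = 0.0055158
So the posterior for Setting A is 0.00536875 / 0.0055158 ≈ 0.973.

0.973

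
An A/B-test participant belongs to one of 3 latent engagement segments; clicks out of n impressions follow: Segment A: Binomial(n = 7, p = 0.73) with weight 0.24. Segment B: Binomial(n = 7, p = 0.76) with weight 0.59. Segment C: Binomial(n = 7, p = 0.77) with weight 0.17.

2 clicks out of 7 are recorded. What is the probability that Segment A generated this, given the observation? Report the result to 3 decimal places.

0.353

Apply Bayes' rule: the posterior for each component is proportional to its prior times its likelihood at x.
Binomial probabilities:
  L_A = C(7,2)·0.73^2·0.27^5 = 21·0.5329·0.00143489 = 0.0160577
  L_B = C(7,2)·0.76^2·0.24^5 = 21·0.5776·0.000796262 = 0.00965834
  L_C = C(7,2)·0.77^2·0.23^5 = 21·0.5929·0.000643634 = 0.00801383
Weight by the priors:
  π_A·L_A = 0.24 × 0.0160577 = 0.00385385
  π_B·L_B = 0.59 × 0.00965834 = 0.00569842
  π_C·L_C = 0.17 × 0.00801383 = 0.00136235
Denominator: 0.00385385 + 0.00569842 + 0.00136235 = 0.0109146
So the posterior for Segment A is 0.00385385 / 0.0109146 ≈ 0.353.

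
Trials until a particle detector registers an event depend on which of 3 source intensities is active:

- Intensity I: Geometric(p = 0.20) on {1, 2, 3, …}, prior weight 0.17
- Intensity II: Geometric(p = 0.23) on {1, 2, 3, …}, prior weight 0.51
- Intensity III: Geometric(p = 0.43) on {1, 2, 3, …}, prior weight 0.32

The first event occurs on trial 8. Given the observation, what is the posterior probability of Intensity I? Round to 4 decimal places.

P(component k | x) = π_k·f_k(x) / marginal(x), where marginal(x) = Σ_j π_j·f_j(x).
Evaluate each component's likelihood at the observed value:
  p_I = 0.20·(1−0.20)^7 = 0.20·0.209715 = 0.041943
  p_II = 0.23·(1−0.23)^7 = 0.23·0.160485 = 0.0369116
  p_III = 0.43·(1−0.43)^7 = 0.43·0.019549 = 0.00840606
Unnormalised posteriors:
  π_I·p_I = 0.17 × 0.041943 = 0.00713032
  π_II·p_II = 0.51 × 0.0369116 = 0.0188249
  π_III·p_III = 0.32 × 0.00840606 = 0.00268994
Marginal: 0.00713032 + 0.0188249 + 0.00268994 = 0.0286452
P(Intensity I | the observation) ≈ 0.2489

0.2489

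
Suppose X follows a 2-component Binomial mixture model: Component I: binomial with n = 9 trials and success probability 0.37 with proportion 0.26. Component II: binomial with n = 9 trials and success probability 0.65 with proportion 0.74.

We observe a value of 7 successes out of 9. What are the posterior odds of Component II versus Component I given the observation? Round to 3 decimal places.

45.362

Since P(k|x) ∝ π_k f_k(x), the posterior odds are π_i f_i(x) / (π_j f_j(x)).
Component likelihoods at x = 7 successes out of 9:
  L_I = C(9,7)·0.37^7·0.63^2 = 36·0.000949319·0.3969 = 0.0135642
  L_II = C(9,7)·0.65^7·0.35^2 = 36·0.0490223·0.1225 = 0.216188
Odds = (0.74/0.26) × (0.216188/0.0135642) = 2.84615 × 15.9381 ≈ 45.362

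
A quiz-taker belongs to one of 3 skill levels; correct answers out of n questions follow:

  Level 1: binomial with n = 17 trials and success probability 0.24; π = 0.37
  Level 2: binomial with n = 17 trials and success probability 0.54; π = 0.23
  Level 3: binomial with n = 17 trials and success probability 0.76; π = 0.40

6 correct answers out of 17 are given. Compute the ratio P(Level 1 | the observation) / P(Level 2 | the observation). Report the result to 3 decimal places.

3.105

Since P(k|x) ∝ w_k f_k(x), the posterior odds are w_i f_i(x) / (w_j f_j(x)).
Component likelihoods at x = 6 correct answers out of 17:
  L_1 = C(17,6)·0.24^6·0.76^11 = 12376·0.000191103·0.0488596 = 0.115557
  L_2 = C(17,6)·0.54^6·0.46^11 = 12376·0.0247949·0.000195135 = 0.0598796
  L_3 = C(17,6)·0.76^6·0.24^11 = 12376·0.1927·1.52168e-07 = 0.000362899
Posterior odds = (w_1·L_1) / (w_2·L_2) = (0.37·0.115557) / (0.23·0.0598796) = 0.0427562 / 0.0137723 ≈ 3.105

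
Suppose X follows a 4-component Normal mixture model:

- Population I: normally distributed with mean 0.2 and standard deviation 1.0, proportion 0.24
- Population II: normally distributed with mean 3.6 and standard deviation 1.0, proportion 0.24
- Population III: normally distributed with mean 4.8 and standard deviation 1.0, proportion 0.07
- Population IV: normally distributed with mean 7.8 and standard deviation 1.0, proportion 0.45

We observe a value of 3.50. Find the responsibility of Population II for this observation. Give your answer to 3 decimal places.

0.885

Apply Bayes' rule: the posterior for each component is proportional to its prior times its likelihood at x.
Component likelihoods at x = 3.50:
  p_I = (1/(1.0·√(2π)))·exp(−(3.50−0.2)²/(2·1.0²)) = 0.398942·exp(-5.44500) = 0.00172257
  p_II = (1/(1.0·√(2π)))·exp(−(3.50−3.6)²/(2·1.0²)) = 0.398942·exp(-0.00500) = 0.396953
  p_III = (1/(1.0·√(2π)))·exp(−(3.50−4.8)²/(2·1.0²)) = 0.398942·exp(-0.84500) = 0.171369
  p_IV = (1/(1.0·√(2π)))·exp(−(3.50−7.8)²/(2·1.0²)) = 0.398942·exp(-9.24500) = 3.85352e-05
Weight by the priors:
  π_I·p_I = 0.24 × 0.00172257 = 0.000413417
  π_II·p_II = 0.24 × 0.396953 = 0.0952686
  π_III·p_III = 0.07 × 0.171369 = 0.0119958
  π_IV·p_IV = 0.45 × 3.85352e-05 = 1.73408e-05
Evidence: 0.000413417 + 0.0952686 + 0.0119958 + 1.73408e-05 = 0.107695
Responsibility of Population II: 0.0952686 / 0.107695 ≈ 0.885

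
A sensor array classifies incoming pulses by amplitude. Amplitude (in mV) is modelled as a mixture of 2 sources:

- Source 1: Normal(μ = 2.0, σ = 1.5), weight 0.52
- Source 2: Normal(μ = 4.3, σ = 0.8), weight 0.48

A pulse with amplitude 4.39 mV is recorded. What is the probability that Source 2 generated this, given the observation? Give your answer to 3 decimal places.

0.860

Apply Bayes' rule: the posterior for each component is proportional to its prior times its likelihood at x.
Component likelihoods at x = 4.39 mV:
  L_1 = (1/(1.5·√(2π)))·exp(−(4.39−2.0)²/(2·1.5²)) = 0.265962·exp(-1.26936) = 0.0747386
  L_2 = (1/(0.8·√(2π)))·exp(−(4.39−4.3)²/(2·0.8²)) = 0.498678·exp(-0.00633) = 0.495532
Multiply by the mixture weights:
  P(Z=1)·L_1 = 0.52 × 0.0747386 = 0.038864
  P(Z=2)·L_2 = 0.48 × 0.495532 = 0.237855
Normaliser: 0.038864 + 0.237855 = 0.276719
Responsibility of Source 2: 0.237855 / 0.276719 ≈ 0.860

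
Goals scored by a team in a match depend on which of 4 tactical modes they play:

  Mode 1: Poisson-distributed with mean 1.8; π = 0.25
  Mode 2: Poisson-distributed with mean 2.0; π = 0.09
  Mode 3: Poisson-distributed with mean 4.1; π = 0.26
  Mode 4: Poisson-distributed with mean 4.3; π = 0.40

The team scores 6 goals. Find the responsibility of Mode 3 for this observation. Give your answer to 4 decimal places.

0.3593

By Bayes' theorem, P(k | x) = w_k f_k(x) / Σ_j w_j f_j(x).
Component likelihoods at x = 6 goals:
  p_1 = e^(−1.8)·1.8^6/6! = 0.00780859
  p_2 = e^(−2.0)·2.0^6/6! = 0.0120298
  p_3 = e^(−4.1)·4.1^6/6! = 0.109336
  p_4 = e^(−4.3)·4.3^6/6! = 0.119127
Prior × likelihood for each component:
  w_1·p_1 = 0.25 × 0.00780859 = 0.00195215
  w_2·p_2 = 0.09 × 0.0120298 = 0.00108268
  w_3·p_3 = 0.26 × 0.109336 = 0.0284274
  w_4·p_4 = 0.40 × 0.119127 = 0.047651
Denominator: 0.00195215 + 0.00108268 + 0.0284274 + 0.047651 = 0.0791132
Responsibility of Mode 3: 0.0284274 / 0.0791132 ≈ 0.3593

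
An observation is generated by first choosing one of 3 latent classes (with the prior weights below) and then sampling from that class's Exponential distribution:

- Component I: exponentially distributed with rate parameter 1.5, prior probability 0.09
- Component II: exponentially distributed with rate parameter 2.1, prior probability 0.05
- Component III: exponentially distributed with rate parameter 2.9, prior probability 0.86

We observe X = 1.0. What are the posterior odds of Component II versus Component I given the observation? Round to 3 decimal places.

0.427

Posterior odds = (π_i f_i(x)) / (π_j f_j(x)); the normalising sum cancels.
Component likelihoods at x = 1.0:
  p_I = 0.334695
  p_II = 0.257158
  p_III = 0.159567
Posterior odds = (π_II·p_II) / (π_I·p_I) = (0.05·0.257158) / (0.09·0.334695) = 0.0128579 / 0.0301226 ≈ 0.427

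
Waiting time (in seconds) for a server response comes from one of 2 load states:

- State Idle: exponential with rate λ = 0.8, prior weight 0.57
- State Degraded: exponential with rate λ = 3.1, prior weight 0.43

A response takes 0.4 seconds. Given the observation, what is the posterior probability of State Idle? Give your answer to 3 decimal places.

By Bayes' theorem, P(k | x) = π_k f_k(x) / Σ_j π_j f_j(x).
Evaluate each component's likelihood at the observed value:
  f_Idle = 0.8·e^(−0.8·0.4) = 0.8·e^(−0.3200) = 0.580919
  f_Degraded = 3.1·e^(−3.1·0.4) = 3.1·e^(−1.2400) = 0.897091
Multiply by the mixture weights:
  π_Idle·f_Idle = 0.57 × 0.580919 = 0.331124
  π_Degraded·f_Degraded = 0.43 × 0.897091 = 0.385749
Marginal: 0.331124 + 0.385749 = 0.716873
So the posterior for State Idle is 0.331124 / 0.716873 ≈ 0.462.

0.462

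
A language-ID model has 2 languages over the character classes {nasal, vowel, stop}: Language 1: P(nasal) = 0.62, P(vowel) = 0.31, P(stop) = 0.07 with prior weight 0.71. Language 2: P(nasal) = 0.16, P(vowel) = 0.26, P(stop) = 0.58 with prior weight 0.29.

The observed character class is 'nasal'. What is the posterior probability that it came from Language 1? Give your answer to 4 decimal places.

0.9046

By Bayes' theorem, P(k | x) = w_k f_k(x) / Σ_j w_j f_j(x).
Categorical probabilities:
  f_1 = P(nasal | comp) = 0.62
  f_2 = P(nasal | comp) = 0.16
Multiply by the mixture weights:
  w_1·f_1 = 0.71 × 0.62 = 0.4402
  w_2·f_2 = 0.29 × 0.16 = 0.0464
Normaliser: 0.4402 + 0.0464 = 0.4866
So the posterior for Language 1 is 0.4402 / 0.4866 ≈ 0.9046.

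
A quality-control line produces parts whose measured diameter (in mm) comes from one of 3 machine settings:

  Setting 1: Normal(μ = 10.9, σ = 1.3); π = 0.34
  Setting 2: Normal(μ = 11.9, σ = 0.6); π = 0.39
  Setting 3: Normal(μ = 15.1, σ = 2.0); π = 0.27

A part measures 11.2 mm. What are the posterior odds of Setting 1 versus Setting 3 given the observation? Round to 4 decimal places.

12.6282

Since P(k|x) ∝ π_k f_k(x), the posterior odds are π_i f_i(x) / (π_j f_j(x)).
Normal densities:
  f_1 = 0.298815
  f_2 = 0.336664
  f_3 = 0.0297974
Posterior odds = (π_1·f_1) / (π_3·f_3) = (0.34·0.298815) / (0.27·0.0297974) = 0.101597 / 0.00804529 ≈ 12.6282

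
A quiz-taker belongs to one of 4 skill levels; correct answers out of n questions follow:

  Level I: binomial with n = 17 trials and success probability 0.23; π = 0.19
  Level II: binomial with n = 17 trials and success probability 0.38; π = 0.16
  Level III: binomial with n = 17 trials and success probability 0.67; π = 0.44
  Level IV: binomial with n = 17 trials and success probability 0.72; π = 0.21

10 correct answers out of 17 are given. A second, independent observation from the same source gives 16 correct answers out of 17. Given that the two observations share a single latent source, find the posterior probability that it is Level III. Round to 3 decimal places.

Posterior ∝ prior × likelihood, so P(k | x) ∝ π_k f_k(x); normalise over all components.
Since both observations come from the same component, the likelihood for component k is f_k(x₁)·f_k(x₂).
  L_I = [C(17,10)·0.23^10·0.77^7 = 19448·4.14265e-07·0.160485 = 0.00129297] × [8.02759e-10] = 1.03794e-12
  L_II = [C(17,10)·0.38^10·0.62^7 = 19448·6.27821e-05·0.0352161 = 0.0429984] × [1.99241e-06] = 8.56704e-08
  L_III = [C(17,10)·0.67^10·0.33^7 = 19448·0.0182284·0.000426184 = 0.151085] × [0.00925038] = 0.00139759
  L_IV = [C(17,10)·0.72^10·0.28^7 = 19448·0.0374391·0.000134929 = 0.098244] × [0.0248272] = 0.00243912
Multiply by the mixture weights:
  π_I·L_I = 0.19 × 1.03794e-12 = 1.97209e-13
  π_II·L_II = 0.16 × 8.56704e-08 = 1.37073e-08
  π_III·L_III = 0.44 × 0.00139759 = 0.00061494
  π_IV·L_IV = 0.21 × 0.00243912 = 0.000512215
Sum: 1.97209e-13 + 1.37073e-08 + 0.00061494 + 0.000512215 = 0.00112717
So the posterior for Level III is 0.00061494 / 0.00112717 ≈ 0.546.

0.546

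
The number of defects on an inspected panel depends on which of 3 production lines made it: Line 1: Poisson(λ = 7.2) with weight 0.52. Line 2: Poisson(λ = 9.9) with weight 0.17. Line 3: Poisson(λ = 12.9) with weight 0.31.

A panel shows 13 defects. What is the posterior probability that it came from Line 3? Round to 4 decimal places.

0.6217

P(component k | x) = π_k·f_k(x) / marginal(x), where marginal(x) = Σ_j π_j·f_j(x).
Evaluate each component's likelihood at the observed value:
  p_1 = 0.0167541
  p_2 = 0.0707069
  p_3 = 0.109897
Prior × likelihood for each component:
  π_1·p_1 = 0.52 × 0.0167541 = 0.00871215
  π_2·p_2 = 0.17 × 0.0707069 = 0.0120202
  π_3·p_3 = 0.31 × 0.109897 = 0.0340682
Marginal: 0.00871215 + 0.0120202 + 0.0340682 = 0.0548005
P(Line 3 | the observation) ≈ 0.6217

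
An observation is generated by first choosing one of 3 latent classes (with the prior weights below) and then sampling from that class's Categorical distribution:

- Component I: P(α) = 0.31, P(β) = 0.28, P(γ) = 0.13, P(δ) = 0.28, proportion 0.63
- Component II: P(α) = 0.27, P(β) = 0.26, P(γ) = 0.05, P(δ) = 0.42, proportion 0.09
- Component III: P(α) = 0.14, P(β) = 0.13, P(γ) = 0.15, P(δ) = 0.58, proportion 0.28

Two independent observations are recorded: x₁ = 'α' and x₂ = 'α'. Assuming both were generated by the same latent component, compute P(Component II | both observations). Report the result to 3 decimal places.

0.090

By Bayes' theorem, P(k | x) = w_k f_k(x) / Σ_j w_j f_j(x).
Since both observations come from the same component, the likelihood for component k is f_k(x₁)·f_k(x₂).
  p_I = [0.31] × [0.31] = 0.0961
  p_II = [0.27] × [0.27] = 0.0729
  p_III = [0.14] × [0.14] = 0.0196
Multiply by the mixture weights:
  w_I·p_I = 0.63 × 0.0961 = 0.060543
  w_II·p_II = 0.09 × 0.0729 = 0.006561
  w_III·p_III = 0.28 × 0.0196 = 0.005488
Sum: 0.060543 + 0.006561 + 0.005488 = 0.072592
P(Component II | x) ≈ 0.090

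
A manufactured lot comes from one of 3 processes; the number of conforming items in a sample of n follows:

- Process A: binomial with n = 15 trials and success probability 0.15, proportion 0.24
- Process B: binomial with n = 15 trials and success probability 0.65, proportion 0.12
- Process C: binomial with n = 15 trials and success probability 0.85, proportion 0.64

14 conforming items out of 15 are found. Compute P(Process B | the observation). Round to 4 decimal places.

0.0101

Posterior ∝ prior × likelihood, so P(k | x) ∝ π_k f_k(x); normalise over all components.
Binomial probabilities:
  p_A = 3.7221e-11
  p_B = 0.0126167
  p_C = 0.231232
Multiply by the mixture weights:
  π_A·p_A = 0.24 × 3.7221e-11 = 8.93304e-12
  π_B·p_B = 0.12 × 0.0126167 = 0.00151401
  π_C·p_C = 0.64 × 0.231232 = 0.147988
Evidence: 8.93304e-12 + 0.00151401 + 0.147988 = 0.149502
P(Process B | data) ≈ 0.0101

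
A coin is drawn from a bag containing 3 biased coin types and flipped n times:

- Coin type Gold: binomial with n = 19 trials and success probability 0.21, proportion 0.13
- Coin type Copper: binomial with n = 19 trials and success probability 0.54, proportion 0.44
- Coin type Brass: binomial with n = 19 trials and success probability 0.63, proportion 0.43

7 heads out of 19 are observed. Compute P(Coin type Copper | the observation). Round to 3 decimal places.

0.679

Apply Bayes' rule: the posterior for each component is proportional to its prior times its likelihood at x.
Component likelihoods at x = 7 heads out of 19:
  L_Gold = 0.0536275
  L_Copper = 0.0605588
  L_Brass = 0.0130657
Weight by the priors:
  P(Z=Gold)·L_Gold = 0.13 × 0.0536275 = 0.00697157
  P(Z=Copper)·L_Copper = 0.44 × 0.0605588 = 0.0266459
  P(Z=Brass)·L_Brass = 0.43 × 0.0130657 = 0.00561824
Evidence: 0.00697157 + 0.0266459 + 0.00561824 = 0.0392357
Responsibility of Coin type Copper: 0.0266459 / 0.0392357 ≈ 0.679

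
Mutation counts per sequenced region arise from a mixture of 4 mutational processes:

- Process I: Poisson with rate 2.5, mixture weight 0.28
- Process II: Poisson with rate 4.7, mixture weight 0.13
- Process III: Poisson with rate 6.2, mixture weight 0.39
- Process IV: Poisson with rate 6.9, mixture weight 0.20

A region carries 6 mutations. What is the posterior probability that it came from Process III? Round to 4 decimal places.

The responsibility of component k is π_k f_k(x) divided by Σ_j π_j f_j(x).
Poisson probabilities:
  f_I = e^(−2.5)·2.5^6/6! = 0.0278337
  f_II = e^(−4.7)·4.7^6/6! = 0.136167
  f_III = e^(−6.2)·6.2^6/6! = 0.1601
  f_IV = e^(−6.9)·6.9^6/6! = 0.151053
Multiply by the mixture weights:
  π_I·f_I = 0.28 × 0.0278337 = 0.00779344
  π_II·f_II = 0.13 × 0.136167 = 0.0177017
  π_III·f_III = 0.39 × 0.1601 = 0.0624391
  π_IV·f_IV = 0.20 × 0.151053 = 0.0302107
Sum: 0.00779344 + 0.0177017 + 0.0624391 + 0.0302107 = 0.118145
P(Process III | data) ≈ 0.5285

0.5285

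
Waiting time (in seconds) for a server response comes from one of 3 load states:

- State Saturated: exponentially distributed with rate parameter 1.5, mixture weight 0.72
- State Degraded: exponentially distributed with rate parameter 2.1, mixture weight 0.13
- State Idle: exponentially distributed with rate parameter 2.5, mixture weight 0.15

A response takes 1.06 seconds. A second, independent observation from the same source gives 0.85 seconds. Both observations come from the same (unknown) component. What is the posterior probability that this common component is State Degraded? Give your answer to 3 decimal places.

0.094

The responsibility of component k is π_k f_k(x) divided by Σ_j π_j f_j(x).
Since both observations come from the same component, the likelihood for component k is f_k(x₁)·f_k(x₂).
  p_Saturated = [1.5·e^(−1.5·1.06) = 1.5·e^(−1.5900) = 0.305888] × [0.419146] = 0.128212
  p_Degraded = [2.1·e^(−2.1·1.06) = 2.1·e^(−2.2260) = 0.226715] × [0.352374] = 0.0798883
  p_Idle = [2.5·e^(−2.5·1.06) = 2.5·e^(−2.6500) = 0.176628] × [0.298582] = 0.052738
Weight by the priors:
  π_Saturated·p_Saturated = 0.72 × 0.128212 = 0.0923127
  π_Degraded·p_Degraded = 0.13 × 0.0798883 = 0.0103855
  π_Idle·p_Idle = 0.15 × 0.052738 = 0.0079107
Normaliser: 0.0923127 + 0.0103855 + 0.0079107 = 0.110609
Responsibility of State Degraded: 0.0103855 / 0.110609 ≈ 0.094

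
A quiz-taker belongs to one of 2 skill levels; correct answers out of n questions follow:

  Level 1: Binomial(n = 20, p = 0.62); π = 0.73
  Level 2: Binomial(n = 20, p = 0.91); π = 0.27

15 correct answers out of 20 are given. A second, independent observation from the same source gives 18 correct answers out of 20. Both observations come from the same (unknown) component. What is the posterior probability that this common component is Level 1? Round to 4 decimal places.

0.1700

By Bayes' theorem, P(k | x) = π_k f_k(x) / Σ_j π_j f_j(x).
Since both observations come from the same component, the likelihood for component k is f_k(x₁)·f_k(x₂).
  p_1 = [C(20,15)·0.62^15·0.38^5 = 15504·0.00076891·0.00792352 = 0.0944576] × [0.00502772] = 0.000474907
  p_2 = [C(20,15)·0.91^15·0.09^5 = 15504·0.243008·5.9049e-06 = 0.0222473] × [0.281828] = 0.0062699
Prior × likelihood for each component:
  π_1·p_1 = 0.73 × 0.000474907 = 0.000346682
  π_2·p_2 = 0.27 × 0.0062699 = 0.00169287
Sum: 0.000346682 + 0.00169287 = 0.00203956
Responsibility of Level 1: 0.000346682 / 0.00203956 ≈ 0.1700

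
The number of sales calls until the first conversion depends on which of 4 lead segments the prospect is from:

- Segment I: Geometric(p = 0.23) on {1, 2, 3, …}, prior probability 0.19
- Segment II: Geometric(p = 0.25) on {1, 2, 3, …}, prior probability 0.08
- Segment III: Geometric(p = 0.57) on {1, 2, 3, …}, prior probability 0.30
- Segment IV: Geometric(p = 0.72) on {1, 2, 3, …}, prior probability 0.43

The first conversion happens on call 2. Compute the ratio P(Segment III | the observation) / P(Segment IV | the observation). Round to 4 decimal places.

0.8482

Posterior odds = (π_i f_i(x)) / (π_j f_j(x)); the normalising sum cancels.
Component likelihoods at x = 2:
  p_I = 0.23·(1−0.23)^1 = 0.23·0.77 = 0.1771
  p_II = 0.25·(1−0.25)^1 = 0.25·0.75 = 0.1875
  p_III = 0.57·(1−0.57)^1 = 0.57·0.43 = 0.2451
  p_IV = 0.72·(1−0.72)^1 = 0.72·0.28 = 0.2016
Odds = (0.30/0.43) × (0.2451/0.2016) = 0.697674 × 1.21577 ≈ 0.8482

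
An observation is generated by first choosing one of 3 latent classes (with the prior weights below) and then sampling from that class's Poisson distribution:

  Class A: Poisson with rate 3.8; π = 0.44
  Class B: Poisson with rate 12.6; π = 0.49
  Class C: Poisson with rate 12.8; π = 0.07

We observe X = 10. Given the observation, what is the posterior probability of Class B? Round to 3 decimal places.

The responsibility of component k is π_k f_k(x) divided by Σ_j π_j f_j(x).
Component likelihoods at x = 10:
  p_A = e^(−3.8)·3.8^10/10! = 0.00387038
  p_B = e^(−12.6)·12.6^10/10! = 0.0937199
  p_C = e^(−12.8)·12.8^10/10! = 0.0898188
Prior × likelihood for each component:
  π_A·p_A = 0.44 × 0.00387038 = 0.00170297
  π_B·p_B = 0.49 × 0.0937199 = 0.0459228
  π_C·p_C = 0.07 × 0.0898188 = 0.00628732
Sum: 0.00170297 + 0.0459228 + 0.00628732 = 0.053913
P(Class B | the observation) ≈ 0.852

0.852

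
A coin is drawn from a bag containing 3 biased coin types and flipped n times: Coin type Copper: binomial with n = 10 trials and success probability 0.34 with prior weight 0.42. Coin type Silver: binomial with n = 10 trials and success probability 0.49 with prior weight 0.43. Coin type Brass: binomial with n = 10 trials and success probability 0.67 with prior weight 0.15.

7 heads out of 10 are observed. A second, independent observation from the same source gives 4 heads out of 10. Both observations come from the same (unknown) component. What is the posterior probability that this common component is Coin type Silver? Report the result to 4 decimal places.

Posterior ∝ prior × likelihood, so P(k | x) ∝ P(Z=k) f_k(x); normalise over all components.
Since both observations come from the same component, the likelihood for component k is f_k(x₁)·f_k(x₂).
  p_Copper = [C(10,7)·0.34^7·0.66^3 = 120·0.000525234·0.287496 = 0.0181203] × [0.231952] = 0.00420305
  p_Silver = [C(10,7)·0.49^7·0.51^3 = 120·0.00678223·0.132651 = 0.10796] × [0.213022] = 0.0229979
  p_Brass = [C(10,7)·0.67^7·0.33^3 = 120·0.0606071·0.035937 = 0.261365] × [0.0546515] = 0.014284
Prior × likelihood for each component:
  P(Z=Copper)·p_Copper = 0.42 × 0.00420305 = 0.00176528
  P(Z=Silver)·p_Silver = 0.43 × 0.0229979 = 0.00988912
  P(Z=Brass)·p_Brass = 0.15 × 0.014284 = 0.0021426
Marginal: 0.00176528 + 0.00988912 + 0.0021426 = 0.013797
Responsibility of Coin type Silver: 0.00988912 / 0.013797 ≈ 0.7168

0.7168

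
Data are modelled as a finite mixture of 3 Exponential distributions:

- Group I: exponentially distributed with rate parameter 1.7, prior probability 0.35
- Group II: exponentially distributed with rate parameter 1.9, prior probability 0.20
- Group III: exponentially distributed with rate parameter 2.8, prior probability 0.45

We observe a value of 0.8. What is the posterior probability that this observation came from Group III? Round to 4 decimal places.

0.3626

Posterior ∝ prior × likelihood, so P(k | x) ∝ π_k f_k(x); normalise over all components.
Exponential densities:
  p_I = 1.7·e^(−1.7·0.8) = 1.7·e^(−1.3600) = 0.436323
  p_II = 1.9·e^(−1.9·0.8) = 1.9·e^(−1.5200) = 0.415553
  p_III = 2.8·e^(−2.8·0.8) = 2.8·e^(−2.2400) = 0.298084
Prior × likelihood for each component:
  π_I·p_I = 0.35 × 0.436323 = 0.152713
  π_II·p_II = 0.20 × 0.415553 = 0.0831105
  π_III·p_III = 0.45 × 0.298084 = 0.134138
Evidence: 0.152713 + 0.0831105 + 0.134138 = 0.369961
Responsibility of Group III: 0.134138 / 0.369961 ≈ 0.3626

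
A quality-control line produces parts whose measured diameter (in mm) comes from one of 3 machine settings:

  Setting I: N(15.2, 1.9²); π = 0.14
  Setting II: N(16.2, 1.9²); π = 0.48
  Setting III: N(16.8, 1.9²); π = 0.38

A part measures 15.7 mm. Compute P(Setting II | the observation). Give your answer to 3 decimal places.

The responsibility of component k is π_k f_k(x) divided by Σ_j π_j f_j(x).
Component likelihoods at x = 15.7 mm:
  L_I = (1/(1.9·√(2π)))·exp(−(15.7−15.2)²/(2·1.9²)) = 0.209970·exp(-0.03463) = 0.202824
  L_II = (1/(1.9·√(2π)))·exp(−(15.7−16.2)²/(2·1.9²)) = 0.209970·exp(-0.03463) = 0.202824
  L_III = (1/(1.9·√(2π)))·exp(−(15.7−16.8)²/(2·1.9²)) = 0.209970·exp(-0.16759) = 0.177571
Multiply by the mixture weights:
  π_I·L_I = 0.14 × 0.202824 = 0.0283953
  π_II·L_II = 0.48 × 0.202824 = 0.0973553
  π_III·L_III = 0.38 × 0.177571 = 0.0674771
Marginal: 0.0283953 + 0.0973553 + 0.0674771 = 0.193228
So the posterior for Setting II is 0.0973553 / 0.193228 ≈ 0.504.

0.504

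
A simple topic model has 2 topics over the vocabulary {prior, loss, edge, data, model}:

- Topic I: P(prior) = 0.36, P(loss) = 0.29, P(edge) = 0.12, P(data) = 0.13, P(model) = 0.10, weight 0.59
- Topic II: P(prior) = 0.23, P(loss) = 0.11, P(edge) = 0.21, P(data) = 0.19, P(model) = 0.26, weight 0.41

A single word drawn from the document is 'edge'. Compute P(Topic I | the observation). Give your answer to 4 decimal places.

By Bayes' theorem, P(k | x) = π_k f_k(x) / Σ_j π_j f_j(x).
Evaluate each component's likelihood at the observed value:
  p_I = 0.12
  p_II = 0.21
Weight by the priors:
  π_I·p_I = 0.59 × 0.12 = 0.0708
  π_II·p_II = 0.41 × 0.21 = 0.0861
Marginal: 0.0708 + 0.0861 = 0.1569
So the posterior for Topic I is 0.0708 / 0.1569 ≈ 0.4512.

0.4512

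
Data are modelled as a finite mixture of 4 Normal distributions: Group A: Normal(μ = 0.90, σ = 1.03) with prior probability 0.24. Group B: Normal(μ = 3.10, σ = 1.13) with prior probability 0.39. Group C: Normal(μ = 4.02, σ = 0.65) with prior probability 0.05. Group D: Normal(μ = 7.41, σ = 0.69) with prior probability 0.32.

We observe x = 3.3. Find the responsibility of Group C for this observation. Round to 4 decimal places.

0.1050

The responsibility of component k is w_k f_k(x) divided by Σ_j w_j f_j(x).
Evaluate each component's likelihood at the observed value:
  L_A = 0.025651
  L_B = 0.34756
  L_C = 0.332323
  L_D = 1.14194e-08
Unnormalised posteriors:
  w_A·L_A = 0.24 × 0.025651 = 0.00615623
  w_B·L_B = 0.39 × 0.34756 = 0.135548
  w_C·L_C = 0.05 × 0.332323 = 0.0166162
  w_D·L_D = 0.32 × 1.14194e-08 = 3.65421e-09
Denominator: 0.00615623 + 0.135548 + 0.0166162 + 3.65421e-09 = 0.158321
Responsibility of Group C: 0.0166162 / 0.158321 ≈ 0.1050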